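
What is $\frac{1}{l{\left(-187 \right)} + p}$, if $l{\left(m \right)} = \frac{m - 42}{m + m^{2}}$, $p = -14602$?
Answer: $- \frac{34782}{507886993} \approx -6.8484 \cdot 10^{-5}$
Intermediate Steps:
$l{\left(m \right)} = \frac{-42 + m}{m + m^{2}}$
$\frac{1}{l{\left(-187 \right)} + p} = \frac{1}{\frac{-42 - 187}{\left(-187\right) \left(1 - 187\right)} - 14602} = \frac{1}{\left(- \frac{1}{187}\right) \frac{1}{-186} \left(-229\right) - 14602} = \frac{1}{\left(- \frac{1}{187}\right) \left(- \frac{1}{186}\right) \left(-229\right) - 14602} = \frac{1}{- \frac{229}{34782} - 14602} = \frac{1}{- \frac{507886993}{34782}} = - \frac{34782}{507886993}$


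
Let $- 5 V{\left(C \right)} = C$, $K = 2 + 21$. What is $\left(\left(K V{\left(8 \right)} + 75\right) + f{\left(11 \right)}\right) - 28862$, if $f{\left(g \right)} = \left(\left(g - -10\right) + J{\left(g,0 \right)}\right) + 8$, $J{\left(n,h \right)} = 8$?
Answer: $- \frac{143934}{5} \approx -28787.0$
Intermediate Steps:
$f{\left(g \right)} = 26 + g$ ($f{\left(g \right)} = \left(\left(g - -10\right) + 8\right) + 8 = \left(\left(g + 10\right) + 8\right) + 8 = \left(\left(10 + g\right) + 8\right) + 8 = \left(18 + g\right) + 8 = 26 + g$)
$K = 23$
$V{\left(C \right)} = - \frac{C}{5}$
$\left(\left(K V{\left(8 \right)} + 75\right) + f{\left(11 \right)}\right) - 28862 = \left(\left(23 \left(\left(- \frac{1}{5}\right) 8\right) + 75\right) + \left(26 + 11\right)\right) - 28862 = \left(\left(23 \left(- \frac{8}{5}\right) + 75\right) + 37\right) - 28862 = \left(\left(- \frac{184}{5} + 75\right) + 37\right) - 28862 = \left(\frac{191}{5} + 37\right) - 28862 = \frac{376}{5} - 28862 = - \frac{143934}{5}$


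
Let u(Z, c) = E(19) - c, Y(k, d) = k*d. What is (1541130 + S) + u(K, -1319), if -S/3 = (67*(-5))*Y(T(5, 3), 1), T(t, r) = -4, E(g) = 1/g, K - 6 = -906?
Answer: 29230152/19 ≈ 1.5384e+6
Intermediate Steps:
K = -900 (K = 6 - 906 = -900)
Y(k, d) = d*k
u(Z, c) = 1/19 - c
S = -4020 (S = -3*67*(-5)*1*(-4) = -(-1005)*(-4) = -3*1340 = -4020)
(1541130 + S) + u(K, -1319) = (1541130 - 4020) + (1/19 - 1*(-1319)) = 1537110 + (1/19 + 1319) = 1537110 + 25062/19 = 29230152/19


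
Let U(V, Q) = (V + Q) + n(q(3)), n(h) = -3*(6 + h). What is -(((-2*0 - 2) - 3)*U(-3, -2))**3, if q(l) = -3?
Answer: -343000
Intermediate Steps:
n(h) = -18 - 3*h
U(V, Q) = -9 + Q + V (U(V, Q) = (V + Q) + (-18 - 3*(-3)) = (Q + V) + (-18 + 9) = (Q + V) - 9 = -9 + Q + V)
-(((-2*0 - 2) - 3)*U(-3, -2))**3 = -(((-2*0 - 2) - 3)*(-9 - 2 - 3))**3 = -(((0 - 2) - 3)*(-14))**3 = -((-2 - 3)*(-14))**3 = -(-5*(-14))**3 = -1*70**3 = -1*343000 = -343000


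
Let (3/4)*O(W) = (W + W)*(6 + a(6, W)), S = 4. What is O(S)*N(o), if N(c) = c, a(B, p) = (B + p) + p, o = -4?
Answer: -2560/3 ≈ -853.33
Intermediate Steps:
a(B, p) = B + 2*p
O(W) = 8*W*(12 + 2*W)/3 (O(W) = 4*((W + W)*(6 + (6 + 2*W)))/3 = 4*((2*W)*(12 + 2*W))/3 = 4*(2*W*(12 + 2*W))/3 = 8*W*(12 + 2*W)/3)
O(S)*N(o) = ((16/3)*4*(6 + 4))*(-4) = ((16/3)*4*10)*(-4) = (640/3)*(-4) = -2560/3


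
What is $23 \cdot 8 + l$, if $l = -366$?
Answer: $-182$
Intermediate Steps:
$23 \cdot 8 + l = 23 \cdot 8 - 366 = 184 - 366 = -182$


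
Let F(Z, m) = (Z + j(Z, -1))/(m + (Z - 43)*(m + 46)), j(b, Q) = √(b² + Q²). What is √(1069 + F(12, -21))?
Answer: √(169331488 - 199*√145)/398 ≈ 32.695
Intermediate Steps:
j(b, Q) = √(Q² + b²)
F(Z, m) = (Z + √(1 + Z²))/(m + (-43 + Z)*(46 + m)) (F(Z, m) = (Z + √((-1)² + Z²))/(m + (Z - 43)*(m + 46)) = (Z + √(1 + Z²))/(m + (-43 + Z)*(46 + m)))
√(1069 + F(12, -21)) = √(1069 + (12 + √(1 + 12²))/(-1978 - 42*(-21) + 46*12 + 12*(-21))) = √(1069 + (12 + √(1 + 144))/(-1978 + 882 + 552 - 252)) = √(1069 + (12 + √145)/(-796)) = √(1069 - (12 + √145)/796) = √(1069 + (-3/199 - √145/796)) = √(212728/199 - √145/796)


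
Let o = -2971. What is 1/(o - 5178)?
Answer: -1/8149 ≈ -0.00012271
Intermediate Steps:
1/(o - 5178) = 1/(-2971 - 5178) = 1/(-8149) = -1/8149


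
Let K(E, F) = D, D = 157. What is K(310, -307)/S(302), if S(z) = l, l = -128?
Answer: -157/128 ≈ -1.2266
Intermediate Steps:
K(E, F) = 157
S(z) = -128
K(310, -307)/S(302) = 157/(-128) = 157*(-1/128) = -157/128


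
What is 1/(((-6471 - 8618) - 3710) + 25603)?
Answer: 1/6804 ≈ 0.00014697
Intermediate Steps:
1/(((-6471 - 8618) - 3710) + 25603) = 1/((-15089 - 3710) + 25603) = 1/(-18799 + 25603) = 1/6804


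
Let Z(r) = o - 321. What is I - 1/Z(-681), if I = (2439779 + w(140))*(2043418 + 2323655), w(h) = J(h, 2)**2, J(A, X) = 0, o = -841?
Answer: 12380753262359455/1162 ≈ 1.0655e+13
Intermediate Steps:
w(h) = 0 (w(h) = 0**2 = 0)
Z(r) = -1162 (Z(r) = -841 - 321 = -1162)
I = 10654692996867 (I = (2439779 + 0)*(2043418 + 2323655) = 2439779*4367073 = 10654692996867)
I - 1/Z(-681) = 10654692996867 - 1/(-1162) = 10654692996867 - 1*(-1/1162) = 10654692996867 + 1/1162 = 12380753262359455/1162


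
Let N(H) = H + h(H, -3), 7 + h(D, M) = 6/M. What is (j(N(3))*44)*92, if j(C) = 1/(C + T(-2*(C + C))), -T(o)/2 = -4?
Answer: 2024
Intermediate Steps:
T(o) = 8 (T(o) = -2*(-4) = 8)
h(D, M) = -7 + 6/M
N(H) = -9 + H (N(H) = H + (-7 + 6/(-3)) = H + (-7 + 6*(-1/3)) = H + (-7 - 2) = H - 9 = -9 + H)
j(C) = 1/(8 + C) (j(C) = 1/(C + 8) = 1/(8 + C))
(j(N(3))*44)*92 = (44/(8 + (-9 + 3)))*92 = (44/(8 - 6))*92 = (44/2)*92 = ((1/2)*44)*92 = 22*92 = 2024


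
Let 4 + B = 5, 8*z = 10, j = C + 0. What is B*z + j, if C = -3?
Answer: -7/4 ≈ -1.7500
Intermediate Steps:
j = -3 (j = -3 + 0 = -3)
z = 5/4 (z = (⅛)*10 = 5/4 ≈ 1.2500)
B = 1 (B = -4 + 5 = 1)
B*z + j = 1*(5/4) - 3 = 5/4 - 3 = -7/4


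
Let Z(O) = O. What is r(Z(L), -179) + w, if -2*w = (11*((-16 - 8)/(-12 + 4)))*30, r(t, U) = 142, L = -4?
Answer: -353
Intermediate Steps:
w = -495 (w = -11*((-16 - 8)/(-12 + 4))*30/2 = -11*(-24/(-8))*30/2 = -11*(-24*(-⅛))*30/2 = -11*3*30/2 = -33*30/2 = -½*990 = -495)
r(Z(L), -179) + w = 142 - 495 = -353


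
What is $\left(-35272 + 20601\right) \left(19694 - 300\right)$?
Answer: $-284529374$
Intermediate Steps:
$\left(-35272 + 20601\right) \left(19694 - 300\right) = \left(-14671\right) 19394 = -284529374$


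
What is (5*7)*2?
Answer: 70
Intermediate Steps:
(5*7)*2 = 35*2 = 70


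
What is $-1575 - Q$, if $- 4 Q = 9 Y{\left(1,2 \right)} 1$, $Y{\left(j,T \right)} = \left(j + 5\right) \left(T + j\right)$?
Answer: $- \frac{3069}{2} \approx -1534.5$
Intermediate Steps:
$Y{\left(j,T \right)} = \left(5 + j\right) \left(T + j\right)$
$Q = - \frac{81}{2}$ ($Q = - \frac{9 \left(1^{2} + 5 \cdot 2 + 5 \cdot 1 + 2 \cdot 1\right) 1}{4} = - \frac{9 \left(1 + 10 + 5 + 2\right) 1}{4} = - \frac{9 \cdot 18 \cdot 1}{4} = - \frac{162 \cdot 1}{4} = \left(- \frac{1}{4}\right) 162 = - \frac{81}{2} \approx -40.5$)
$-1575 - Q = -1575 - - \frac{81}{2} = -1575 + \frac{81}{2} = - \frac{3069}{2}$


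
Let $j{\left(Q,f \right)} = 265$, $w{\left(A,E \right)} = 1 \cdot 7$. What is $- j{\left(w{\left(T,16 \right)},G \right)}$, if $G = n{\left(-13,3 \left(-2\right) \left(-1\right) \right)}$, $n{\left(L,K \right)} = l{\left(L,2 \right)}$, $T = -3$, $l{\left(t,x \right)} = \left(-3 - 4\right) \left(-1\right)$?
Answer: $-265$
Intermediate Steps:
$l{\left(t,x \right)} = 7$ ($l{\left(t,x \right)} = \left(-7\right) \left(-1\right) = 7$)
$n{\left(L,K \right)} = 7$
$w{\left(A,E \right)} = 7$
$G = 7$
$- j{\left(w{\left(T,16 \right)},G \right)} = \left(-1\right) 265 = -265$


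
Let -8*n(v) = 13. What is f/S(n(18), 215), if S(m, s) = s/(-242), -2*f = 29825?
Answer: 721765/43 ≈ 16785.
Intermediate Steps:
f = -29825/2 (f = -½*29825 = -29825/2 ≈ -14913.)
n(v) = -13/8 (n(v) = -⅛*13 = -13/8)
S(m, s) = -s/242 (S(m, s) = s*(-1/242) = -s/242)
f/S(n(18), 215) = -29825/(2*((-1/242*215))) = -29825/(2*(-215/242)) = -29825/2*(-242/215) = 721765/43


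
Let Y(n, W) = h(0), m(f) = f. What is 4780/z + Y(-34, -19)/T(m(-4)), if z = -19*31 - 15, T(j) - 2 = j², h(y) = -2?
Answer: -10906/1359 ≈ -8.0250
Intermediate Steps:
T(j) = 2 + j²
Y(n, W) = -2
z = -604 (z = -589 - 15 = -604)
4780/z + Y(-34, -19)/T(m(-4)) = 4780/(-604) - 2/(2 + (-4)²) = 4780*(-1/604) - 2/(2 + 16) = -1195/151 - 2/18 = -1195/151 - 2*1/18 = -1195/151 - ⅑ = -10906/1359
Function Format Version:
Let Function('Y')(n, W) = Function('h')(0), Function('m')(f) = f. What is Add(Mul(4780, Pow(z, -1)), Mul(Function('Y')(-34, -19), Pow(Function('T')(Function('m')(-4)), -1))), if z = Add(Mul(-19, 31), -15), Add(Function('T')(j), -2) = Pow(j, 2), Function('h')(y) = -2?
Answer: Rational(-10906, 1359) ≈ -8.0250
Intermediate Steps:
Function('T')(j) = Add(2, Pow(j, 2))
Function('Y')(n, W) = -2
z = -604 (z = Add(-589, -15) = -604)
Add(Mul(4780, Pow(z, -1)), Mul(Function('Y')(-34, -19), Pow(Function('T')(Function('m')(-4)), -1))) = Add(Mul(4780, Pow(-604, -1)), Mul(-2, Pow(Add(2, Pow(-4, 2)), -1))) = Add(Mul(4780, Rational(-1, 604)), Mul(-2, Pow(Add(2, 16), -1))) = Add(Rational(-1195, 151), Mul(-2, Pow(18, -1))) = Add(Rational(-1195, 151), Mul(-2, Rational(1, 18))) = Add(Rational(-1195, 151), Rational(-1, 9)) = Rational(-10906, 1359)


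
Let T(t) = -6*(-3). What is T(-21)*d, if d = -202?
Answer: -3636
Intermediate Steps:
T(t) = 18
T(-21)*d = 18*(-202) = -3636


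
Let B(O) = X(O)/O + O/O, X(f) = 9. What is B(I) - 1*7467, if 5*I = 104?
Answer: -776419/104 ≈ -7465.6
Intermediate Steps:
I = 104/5 (I = (⅕)*104 = 104/5 ≈ 20.800)
B(O) = 1 + 9/O (B(O) = 9/O + O/O = 9/O + 1 = 1 + 9/O)
B(I) - 1*7467 = (9 + 104/5)/(104/5) - 1*7467 = (5/104)*(149/5) - 7467 = 149/104 - 7467 = -776419/104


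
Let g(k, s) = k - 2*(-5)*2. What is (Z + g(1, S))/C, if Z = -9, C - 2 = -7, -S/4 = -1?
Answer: -12/5 ≈ -2.4000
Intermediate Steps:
S = 4 (S = -4*(-1) = 4)
C = -5 (C = 2 - 7 = -5)
g(k, s) = 20 + k (g(k, s) = k + 10*2 = k + 20 = 20 + k)
(Z + g(1, S))/C = (-9 + (20 + 1))/(-5) = (-9 + 21)*(-1/5) = 12*(-1/5) = -12/5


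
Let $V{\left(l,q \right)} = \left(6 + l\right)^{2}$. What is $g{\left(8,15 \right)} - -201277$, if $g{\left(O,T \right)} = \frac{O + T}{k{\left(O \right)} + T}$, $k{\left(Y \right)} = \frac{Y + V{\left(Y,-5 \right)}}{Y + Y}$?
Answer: $\frac{22341839}{111} \approx 2.0128 \cdot 10^{5}$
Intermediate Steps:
$k{\left(Y \right)} = \frac{Y + \left(6 + Y\right)^{2}}{2 Y}$ ($k{\left(Y \right)} = \frac{Y + \left(6 + Y\right)^{2}}{Y + Y} = \frac{Y + \left(6 + Y\right)^{2}}{2 Y}$)
$g{\left(O,T \right)} = \frac{O + T}{T + \frac{O + \left(6 + O\right)^{2}}{2 O}}$ ($g{\left(O,T \right)} = \frac{O + T}{\frac{O + \left(6 + O\right)^{2}}{2 O} + T} = \frac{O + T}{T + \frac{O + \left(6 + O\right)^{2}}{2 O}}$)
$g{\left(8,15 \right)} - -201277 = 2 \cdot 8 \frac{1}{8 + \left(6 + 8\right)^{2} + 2 \cdot 8 \cdot 15} \left(8 + 15\right) - -201277 = 2 \cdot 8 \frac{1}{8 + 14^{2} + 240} \cdot 23 + 201277 = 2 \cdot 8 \frac{1}{8 + 196 + 240} \cdot 23 + 201277 = 2 \cdot 8 \cdot \frac{1}{444} \cdot 23 + 201277 = \frac{92}{111} + 201277 = \frac{22341839}{111}$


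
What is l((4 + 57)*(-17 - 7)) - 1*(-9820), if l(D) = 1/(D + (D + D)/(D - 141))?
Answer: 7681831945/782264 ≈ 9820.0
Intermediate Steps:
l(D) = 1/(D + 2*D/(-141 + D)) (l(D) = 1/(D + (2*D)/(-141 + D)) = 1/(D + 2*D/(-141 + D)))
l((4 + 57)*(-17 - 7)) - 1*(-9820) = (-141 + (4 + 57)*(-17 - 7))/((((4 + 57)*(-17 - 7)))*(-139 + (4 + 57)*(-17 - 7))) - 1*(-9820) = (-141 + 61*(-24))/(((61*(-24)))*(-139 + 61*(-24))) + 9820 = (-141 - 1464)/((-1464)*(-139 - 1464)) + 9820 = -1/1464*(-1605)/(-1603) + 9820 = -1/1464*(-1/1603)*(-1605) + 9820 = -535/782264 + 9820 = 7681831945/782264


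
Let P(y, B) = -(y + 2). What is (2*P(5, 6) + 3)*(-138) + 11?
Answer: 1529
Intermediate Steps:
P(y, B) = -2 - y (P(y, B) = -(2 + y) = -2 - y)
(2*P(5, 6) + 3)*(-138) + 11 = (2*(-2 - 1*5) + 3)*(-138) + 11 = (2*(-2 - 5) + 3)*(-138) + 11 = (2*(-7) + 3)*(-138) + 11 = (-14 + 3)*(-138) + 11 = -11*(-138) + 11 = 1518 + 11 = 1529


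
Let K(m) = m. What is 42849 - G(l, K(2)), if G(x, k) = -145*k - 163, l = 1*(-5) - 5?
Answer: 43302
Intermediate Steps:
l = -10 (l = -5 - 5 = -10)
G(x, k) = -163 - 145*k
42849 - G(l, K(2)) = 42849 - (-163 - 145*2) = 42849 - (-163 - 290) = 42849 - 1*(-453) = 42849 + 453 = 43302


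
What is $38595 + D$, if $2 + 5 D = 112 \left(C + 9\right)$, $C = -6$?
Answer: $\frac{193309}{5} \approx 38662.0$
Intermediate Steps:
$D = \frac{334}{5}$ ($D = - \frac{2}{5} + \frac{112 \left(-6 + 9\right)}{5} = - \frac{2}{5} + \frac{112 \cdot 3}{5} = - \frac{2}{5} + \frac{1}{5} \cdot 336 = - \frac{2}{5} + \frac{336}{5} = \frac{334}{5} \approx 66.8$)
$38595 + D = 38595 + \frac{334}{5} = \frac{193309}{5}$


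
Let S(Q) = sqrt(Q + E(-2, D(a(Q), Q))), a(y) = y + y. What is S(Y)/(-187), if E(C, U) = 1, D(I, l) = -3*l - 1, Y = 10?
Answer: -sqrt(11)/187 ≈ -0.017736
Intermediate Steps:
a(y) = 2*y
D(I, l) = -1 - 3*l
S(Q) = sqrt(1 + Q) (S(Q) = sqrt(Q + 1) = sqrt(1 + Q))
S(Y)/(-187) = sqrt(1 + 10)/(-187) = sqrt(11)*(-1/187) = -sqrt(11)/187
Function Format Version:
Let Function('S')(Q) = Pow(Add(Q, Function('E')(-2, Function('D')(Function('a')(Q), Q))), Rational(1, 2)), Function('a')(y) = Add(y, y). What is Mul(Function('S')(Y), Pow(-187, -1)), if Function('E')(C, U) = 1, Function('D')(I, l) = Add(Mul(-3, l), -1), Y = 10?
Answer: Mul(Rational(-1, 187), Pow(11, Rational(1, 2))) ≈ -0.017736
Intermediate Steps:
Function('a')(y) = Mul(2, y)
Function('D')(I, l) = Add(-1, Mul(-3, l))
Function('S')(Q) = Pow(Add(1, Q), Rational(1, 2)) (Function('S')(Q) = Pow(Add(Q, 1), Rational(1, 2)) = Pow(Add(1, Q), Rational(1, 2)))
Mul(Function('S')(Y), Pow(-187, -1)) = Mul(Pow(Add(1, 10), Rational(1, 2)), Pow(-187, -1)) = Mul(Pow(11, Rational(1, 2)), Rational(-1, 187)) = Mul(Rational(-1, 187), Pow(11, Rational(1, 2)))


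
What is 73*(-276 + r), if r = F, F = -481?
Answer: -55261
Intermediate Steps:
r = -481
73*(-276 + r) = 73*(-276 - 481) = 73*(-757) = -55261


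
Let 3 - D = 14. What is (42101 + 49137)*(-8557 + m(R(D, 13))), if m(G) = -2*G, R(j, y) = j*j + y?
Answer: -805175350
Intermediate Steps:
D = -11 (D = 3 - 1*14 = 3 - 14 = -11)
R(j, y) = y + j² (R(j, y) = j² + y = y + j²)
(42101 + 49137)*(-8557 + m(R(D, 13))) = (42101 + 49137)*(-8557 - 2*(13 + (-11)²)) = 91238*(-8557 - 2*(13 + 121)) = 91238*(-8557 - 2*134) = 91238*(-8557 - 268) = 91238*(-8825) = -805175350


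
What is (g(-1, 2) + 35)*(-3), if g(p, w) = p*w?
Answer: -99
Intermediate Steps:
(g(-1, 2) + 35)*(-3) = (-1*2 + 35)*(-3) = (-2 + 35)*(-3) = 33*(-3) = -99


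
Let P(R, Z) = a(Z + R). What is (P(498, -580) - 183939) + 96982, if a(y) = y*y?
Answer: -80233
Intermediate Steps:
a(y) = y²
P(R, Z) = (R + Z)² (P(R, Z) = (Z + R)² = (R + Z)²)
(P(498, -580) - 183939) + 96982 = ((498 - 580)² - 183939) + 96982 = ((-82)² - 183939) + 96982 = (6724 - 183939) + 96982 = -177215 + 96982 = -80233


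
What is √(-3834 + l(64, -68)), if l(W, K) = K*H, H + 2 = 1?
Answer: I*√3766 ≈ 61.368*I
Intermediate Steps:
H = -1 (H = -2 + 1 = -1)
l(W, K) = -K (l(W, K) = K*(-1) = -K)
√(-3834 + l(64, -68)) = √(-3834 - 1*(-68)) = √(-3834 + 68) = √(-3766) = I*√3766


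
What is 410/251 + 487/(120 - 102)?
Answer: 129617/4518 ≈ 28.689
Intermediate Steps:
410/251 + 487/(120 - 102) = 410*(1/251) + 487/18 = 410/251 + 487*(1/18) = 410/251 + 487/18 = 129617/4518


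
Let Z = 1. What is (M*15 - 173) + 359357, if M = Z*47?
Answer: 359889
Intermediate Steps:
M = 47 (M = 1*47 = 47)
(M*15 - 173) + 359357 = (47*15 - 173) + 359357 = (705 - 173) + 359357 = 532 + 359357 = 359889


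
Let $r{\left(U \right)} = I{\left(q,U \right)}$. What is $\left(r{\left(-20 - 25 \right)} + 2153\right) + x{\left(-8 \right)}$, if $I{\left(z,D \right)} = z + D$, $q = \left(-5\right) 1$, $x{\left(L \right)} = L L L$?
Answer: $1591$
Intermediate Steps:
$x{\left(L \right)} = L^{3}$ ($x{\left(L \right)} = L^{2} L = L^{3}$)
$q = -5$
$I{\left(z,D \right)} = D + z$
$r{\left(U \right)} = -5 + U$ ($r{\left(U \right)} = U - 5 = -5 + U$)
$\left(r{\left(-20 - 25 \right)} + 2153\right) + x{\left(-8 \right)} = \left(\left(-5 - 45\right) + 2153\right) + \left(-8\right)^{3} = \left(\left(-5 - 45\right) + 2153\right) - 512 = \left(-50 + 2153\right) - 512 = 2103 - 512 = 1591$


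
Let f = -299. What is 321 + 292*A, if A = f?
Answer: -86987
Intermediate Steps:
A = -299
321 + 292*A = 321 + 292*(-299) = 321 - 87308 = -86987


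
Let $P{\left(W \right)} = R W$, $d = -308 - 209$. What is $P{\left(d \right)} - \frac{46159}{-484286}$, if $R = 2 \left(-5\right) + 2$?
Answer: $\frac{2003053055}{484286} \approx 4136.1$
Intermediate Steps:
$R = -8$ ($R = -10 + 2 = -8$)
$d = -517$ ($d = -308 - 209 = -517$)
$P{\left(W \right)} = - 8 W$
$P{\left(d \right)} - \frac{46159}{-484286} = \left(-8\right) \left(-517\right) - \frac{46159}{-484286} = 4136 - 46159 \left(- \frac{1}{484286}\right) = 4136 - - \frac{46159}{484286} = 4136 + \frac{46159}{484286} = \frac{2003053055}{484286}$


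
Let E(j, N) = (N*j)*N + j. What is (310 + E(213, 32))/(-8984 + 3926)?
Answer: -218635/5058 ≈ -43.226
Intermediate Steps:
E(j, N) = j + j*N² (E(j, N) = j*N² + j = j + j*N²)
(310 + E(213, 32))/(-8984 + 3926) = (310 + 213*(1 + 32²))/(-8984 + 3926) = (310 + 213*(1 + 1024))/(-5058) = (310 + 213*1025)*(-1/5058) = (310 + 218325)*(-1/5058) = 218635*(-1/5058) = -218635/5058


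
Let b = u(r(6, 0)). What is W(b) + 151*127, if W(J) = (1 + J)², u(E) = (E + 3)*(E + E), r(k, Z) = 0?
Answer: 19178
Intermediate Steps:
u(E) = 2*E*(3 + E) (u(E) = (3 + E)*(2*E) = 2*E*(3 + E))
b = 0 (b = 2*0*(3 + 0) = 2*0*3 = 0)
W(b) + 151*127 = (1 + 0)² + 151*127 = 1² + 19177 = 1 + 19177 = 19178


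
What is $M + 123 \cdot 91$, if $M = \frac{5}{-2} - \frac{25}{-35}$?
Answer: $\frac{156677}{14} \approx 11191.0$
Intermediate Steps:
$M = - \frac{25}{14}$ ($M = 5 \left(- \frac{1}{2}\right) - - \frac{5}{7} = - \frac{5}{2} + \frac{5}{7} = - \frac{25}{14} \approx -1.7857$)
$M + 123 \cdot 91 = - \frac{25}{14} + 123 \cdot 91 = - \frac{25}{14} + 11193 = \frac{156677}{14}$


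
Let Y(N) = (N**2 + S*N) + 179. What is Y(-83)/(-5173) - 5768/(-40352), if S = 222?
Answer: 61019485/26092612 ≈ 2.3386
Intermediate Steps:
Y(N) = 179 + N**2 + 222*N (Y(N) = (N**2 + 222*N) + 179 = 179 + N**2 + 222*N)
Y(-83)/(-5173) - 5768/(-40352) = (179 + (-83)**2 + 222*(-83))/(-5173) - 5768/(-40352) = (179 + 6889 - 18426)*(-1/5173) - 5768*(-1/40352) = -11358*(-1/5173) + 721/5044 = 11358/5173 + 721/5044 = 61019485/26092612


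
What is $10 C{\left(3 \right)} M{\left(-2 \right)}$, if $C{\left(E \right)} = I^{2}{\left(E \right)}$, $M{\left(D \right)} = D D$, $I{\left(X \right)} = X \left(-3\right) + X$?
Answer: $1440$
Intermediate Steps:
$I{\left(X \right)} = - 2 X$ ($I{\left(X \right)} = - 3 X + X = - 2 X$)
$M{\left(D \right)} = D^{2}$
$C{\left(E \right)} = 4 E^{2}$ ($C{\left(E \right)} = \left(- 2 E\right)^{2} = 4 E^{2}$)
$10 C{\left(3 \right)} M{\left(-2 \right)} = 10 \cdot 4 \cdot 3^{2} \left(-2\right)^{2} = 10 \cdot 4 \cdot 9 \cdot 4 = 10 \cdot 36 \cdot 4 = 360 \cdot 4 = 1440$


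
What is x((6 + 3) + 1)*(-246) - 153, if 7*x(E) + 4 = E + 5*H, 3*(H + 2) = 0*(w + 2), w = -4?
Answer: -87/7 ≈ -12.429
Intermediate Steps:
H = -2 (H = -2 + (0*(-4 + 2))/3 = -2 + (0*(-2))/3 = -2 + (1/3)*0 = -2 + 0 = -2)
x(E) = -2 + E/7 (x(E) = -4/7 + (E + 5*(-2))/7 = -4/7 + (E - 10)/7 = -4/7 + (-10 + E)/7 = -4/7 + (-10/7 + E/7) = -2 + E/7)
x((6 + 3) + 1)*(-246) - 153 = (-2 + ((6 + 3) + 1)/7)*(-246) - 153 = (-2 + (9 + 1)/7)*(-246) - 153 = (-2 + (1/7)*10)*(-246) - 153 = (-2 + 10/7)*(-246) - 153 = -4/7*(-246) - 153 = 984/7 - 153 = -87/7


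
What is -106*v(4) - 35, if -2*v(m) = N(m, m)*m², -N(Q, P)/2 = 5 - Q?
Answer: -1731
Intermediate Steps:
N(Q, P) = -10 + 2*Q (N(Q, P) = -2*(5 - Q) = -10 + 2*Q)
v(m) = -m²*(-10 + 2*m)/2 (v(m) = -(-10 + 2*m)*m²/2 = -m²*(-10 + 2*m)/2)
-106*v(4) - 35 = -106*4²*(5 - 1*4) - 35 = -1696*(5 - 4) - 35 = -1696 - 35 = -1731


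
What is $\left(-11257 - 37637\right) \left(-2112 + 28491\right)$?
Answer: $-1289774826$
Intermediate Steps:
$\left(-11257 - 37637\right) \left(-2112 + 28491\right) = \left(-48894\right) 26379 = -1289774826$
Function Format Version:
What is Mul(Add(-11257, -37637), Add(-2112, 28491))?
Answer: -1289774826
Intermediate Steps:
Mul(Add(-11257, -37637), Add(-2112, 28491)) = Mul(-48894, 26379) = -1289774826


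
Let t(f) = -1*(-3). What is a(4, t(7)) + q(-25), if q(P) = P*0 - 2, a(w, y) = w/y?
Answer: -⅔ ≈ -0.66667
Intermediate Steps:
t(f) = 3
q(P) = -2 (q(P) = 0 - 2 = -2)
a(4, t(7)) + q(-25) = 4/3 - 2 = -⅔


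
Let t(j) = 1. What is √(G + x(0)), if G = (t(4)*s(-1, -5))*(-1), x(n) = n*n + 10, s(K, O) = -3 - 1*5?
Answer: 3*√2 ≈ 4.2426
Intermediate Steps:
s(K, O) = -8 (s(K, O) = -3 - 5 = -8)
x(n) = 10 + n² (x(n) = n² + 10 = 10 + n²)
G = 8 (G = (1*(-8))*(-1) = -8*(-1) = 8)
√(G + x(0)) = √(8 + (10 + 0²)) = √(8 + (10 + 0)) = √(8 + 10) = √18 = 3*√2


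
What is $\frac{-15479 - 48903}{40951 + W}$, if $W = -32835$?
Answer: $- \frac{32191}{4058} \approx -7.9327$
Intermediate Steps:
$\frac{-15479 - 48903}{40951 + W} = \frac{-15479 - 48903}{40951 - 32835} = - \frac{64382}{8116} = \left(-64382\right) \frac{1}{8116} = - \frac{32191}{4058}$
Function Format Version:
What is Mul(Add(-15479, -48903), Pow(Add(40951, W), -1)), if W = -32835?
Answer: Rational(-32191, 4058) ≈ -7.9327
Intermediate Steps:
Mul(Add(-15479, -48903), Pow(Add(40951, W), -1)) = Mul(Add(-15479, -48903), Pow(Add(40951, -32835), -1)) = Mul(-64382, Pow(8116, -1)) = Mul(-64382, Rational(1, 8116)) = Rational(-32191, 4058)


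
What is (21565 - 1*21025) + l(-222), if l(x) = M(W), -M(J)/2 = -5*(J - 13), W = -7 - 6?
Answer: 280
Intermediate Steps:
W = -13
M(J) = -130 + 10*J (M(J) = -(-10)*(J - 13) = -(-10)*(-13 + J) = -2*(65 - 5*J) = -130 + 10*J)
l(x) = -260 (l(x) = -130 + 10*(-13) = -130 - 130 = -260)
(21565 - 1*21025) + l(-222) = (21565 - 1*21025) - 260 = (21565 - 21025) - 260 = 540 - 260 = 280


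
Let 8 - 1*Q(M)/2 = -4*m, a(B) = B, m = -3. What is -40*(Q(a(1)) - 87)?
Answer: 3800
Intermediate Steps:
Q(M) = -8 (Q(M) = 16 - (-8)*(-3) = 16 - 2*12 = 16 - 24 = -8)
-40*(Q(a(1)) - 87) = -40*(-8 - 87) = -40*(-95) = 3800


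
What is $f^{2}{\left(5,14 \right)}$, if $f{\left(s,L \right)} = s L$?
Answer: $4900$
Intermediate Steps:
$f{\left(s,L \right)} = L s$
$f^{2}{\left(5,14 \right)} = \left(14 \cdot 5\right)^{2} = 70^{2} = 4900$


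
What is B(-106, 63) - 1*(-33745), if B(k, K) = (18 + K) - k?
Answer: 33932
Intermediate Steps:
B(k, K) = 18 + K - k
B(-106, 63) - 1*(-33745) = (18 + 63 - 1*(-106)) - 1*(-33745) = (18 + 63 + 106) + 33745 = 187 + 33745 = 33932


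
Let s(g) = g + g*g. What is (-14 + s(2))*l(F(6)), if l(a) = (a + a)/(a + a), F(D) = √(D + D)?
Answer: -8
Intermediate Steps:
F(D) = √2*√D (F(D) = √(2*D) = √2*√D)
s(g) = g + g²
l(a) = 1 (l(a) = (2*a)/((2*a)) = (2*a)*(1/(2*a)) = 1)
(-14 + s(2))*l(F(6)) = (-14 + 2*(1 + 2))*1 = (-14 + 2*3)*1 = (-14 + 6)*1 = -8*1 = -8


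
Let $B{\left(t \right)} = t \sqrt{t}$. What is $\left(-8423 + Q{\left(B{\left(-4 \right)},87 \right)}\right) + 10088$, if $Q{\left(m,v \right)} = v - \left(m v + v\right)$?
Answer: $1665 + 696 i \approx 1665.0 + 696.0 i$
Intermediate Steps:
$B{\left(t \right)} = t^{\frac{3}{2}}$
$Q{\left(m,v \right)} = - m v$ ($Q{\left(m,v \right)} = v - \left(v + m v\right) = - m v$)
$\left(-8423 + Q{\left(B{\left(-4 \right)},87 \right)}\right) + 10088 = \left(-8423 - \left(-4\right)^{\frac{3}{2}} \cdot 87\right) + 10088 = \left(-8423 - - 8 i 87\right) + 10088 = \left(-8423 + 696 i\right) + 10088 = 1665 + 696 i$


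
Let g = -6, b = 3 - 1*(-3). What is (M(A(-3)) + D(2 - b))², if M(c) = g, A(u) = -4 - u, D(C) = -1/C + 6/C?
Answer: 841/16 ≈ 52.563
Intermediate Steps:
b = 6 (b = 3 + 3 = 6)
D(C) = 5/C
M(c) = -6
(M(A(-3)) + D(2 - b))² = (-6 + 5/(2 - 1*6))² = (-6 + 5/(2 - 6))² = (-6 + 5/(-4))² = (-6 + 5*(-¼))² = (-6 - 5/4)² = (-29/4)² = 841/16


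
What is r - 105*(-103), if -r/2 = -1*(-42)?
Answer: 10731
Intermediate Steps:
r = -84 (r = -(-2)*(-42) = -2*42 = -84)
r - 105*(-103) = -84 - 105*(-103) = -84 + 10815 = 10731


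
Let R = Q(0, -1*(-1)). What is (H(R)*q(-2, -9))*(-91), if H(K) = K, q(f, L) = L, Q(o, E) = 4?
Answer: 3276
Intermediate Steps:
R = 4
(H(R)*q(-2, -9))*(-91) = (4*(-9))*(-91) = -36*(-91) = 3276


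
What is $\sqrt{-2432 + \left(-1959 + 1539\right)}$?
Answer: $2 i \sqrt{713} \approx 53.404 i$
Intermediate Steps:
$\sqrt{-2432 + \left(-1959 + 1539\right)} = \sqrt{-2432 - 420} = \sqrt{-2852} = 2 i \sqrt{713}$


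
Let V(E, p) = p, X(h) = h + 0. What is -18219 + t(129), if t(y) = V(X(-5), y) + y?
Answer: -17961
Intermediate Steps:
X(h) = h
t(y) = 2*y (t(y) = y + y = 2*y)
-18219 + t(129) = -18219 + 2*129 = -18219 + 258 = -17961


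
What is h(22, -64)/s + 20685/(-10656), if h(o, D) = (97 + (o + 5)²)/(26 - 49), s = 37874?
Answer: -3004591121/1547077152 ≈ -1.9421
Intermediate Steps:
h(o, D) = -97/23 - (5 + o)²/23 (h(o, D) = (97 + (5 + o)²)/(-23) = (97 + (5 + o)²)*(-1/23) = -97/23 - (5 + o)²/23)
h(22, -64)/s + 20685/(-10656) = (-97/23 - (5 + 22)²/23)/37874 + 20685/(-10656) = (-97/23 - 1/23*27²)*(1/37874) + 20685*(-1/10656) = (-97/23 - 1/23*729)*(1/37874) - 6895/3552 = (-97/23 - 729/23)*(1/37874) - 6895/3552 = -826/23*1/37874 - 6895/3552 = -413/435551 - 6895/3552 = -3004591121/1547077152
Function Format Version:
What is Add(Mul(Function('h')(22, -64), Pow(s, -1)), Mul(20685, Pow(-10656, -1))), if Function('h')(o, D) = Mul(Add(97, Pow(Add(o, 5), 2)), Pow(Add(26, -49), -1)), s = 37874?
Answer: Rational(-3004591121, 1547077152) ≈ -1.9421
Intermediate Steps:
Function('h')(o, D) = Add(Rational(-97, 23), Mul(Rational(-1, 23), Pow(Add(5, o), 2))) (Function('h')(o, D) = Mul(Add(97, Pow(Add(5, o), 2)), Pow(-23, -1)) = Mul(Add(97, Pow(Add(5, o), 2)), Rational(-1, 23)) = Add(Rational(-97, 23), Mul(Rational(-1, 23), Pow(Add(5, o), 2))))
Add(Mul(Function('h')(22, -64), Pow(s, -1)), Mul(20685, Pow(-10656, -1))) = Add(Mul(Add(Rational(-97, 23), Mul(Rational(-1, 23), Pow(Add(5, 22), 2))), Pow(37874, -1)), Mul(20685, Pow(-10656, -1))) = Add(Mul(Add(Rational(-97, 23), Mul(Rational(-1, 23), Pow(27, 2))), Rational(1, 37874)), Mul(20685, Rational(-1, 10656))) = Add(Mul(Add(Rational(-97, 23), Mul(Rational(-1, 23), 729)), Rational(1, 37874)), Rational(-6895, 3552)) = Add(Mul(Add(Rational(-97, 23), Rational(-729, 23)), Rational(1, 37874)), Rational(-6895, 3552)) = Add(Mul(Rational(-826, 23), Rational(1, 37874)), Rational(-6895, 3552)) = Add(Rational(-413, 435551), Rational(-6895, 3552)) = Rational(-3004591121, 1547077152)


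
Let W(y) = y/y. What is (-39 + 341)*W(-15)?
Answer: 302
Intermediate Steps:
W(y) = 1
(-39 + 341)*W(-15) = (-39 + 341)*1 = 302*1 = 302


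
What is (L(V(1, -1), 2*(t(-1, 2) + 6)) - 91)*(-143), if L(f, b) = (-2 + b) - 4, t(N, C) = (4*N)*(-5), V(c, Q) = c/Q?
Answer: 6435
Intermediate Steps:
t(N, C) = -20*N
L(f, b) = -6 + b
(L(V(1, -1), 2*(t(-1, 2) + 6)) - 91)*(-143) = ((-6 + 2*(-20*(-1) + 6)) - 91)*(-143) = ((-6 + 2*(20 + 6)) - 91)*(-143) = ((-6 + 2*26) - 91)*(-143) = ((-6 + 52) - 91)*(-143) = (46 - 91)*(-143) = -45*(-143) = 6435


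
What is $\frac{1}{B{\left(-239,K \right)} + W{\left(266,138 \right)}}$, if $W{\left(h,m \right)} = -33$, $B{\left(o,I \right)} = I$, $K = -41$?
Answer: $- \frac{1}{74} \approx -0.013514$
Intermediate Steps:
$\frac{1}{B{\left(-239,K \right)} + W{\left(266,138 \right)}} = \frac{1}{-41 - 33} = \frac{1}{-74} = - \frac{1}{74}$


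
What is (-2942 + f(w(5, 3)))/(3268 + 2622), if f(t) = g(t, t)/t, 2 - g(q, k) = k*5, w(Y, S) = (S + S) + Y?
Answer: -6483/12958 ≈ -0.50031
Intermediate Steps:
w(Y, S) = Y + 2*S (w(Y, S) = 2*S + Y = Y + 2*S)
g(q, k) = 2 - 5*k (g(q, k) = 2 - k*5 = 2 - 5*k)
f(t) = (2 - 5*t)/t
(-2942 + f(w(5, 3)))/(3268 + 2622) = (-2942 + (-5 + 2/(5 + 2*3)))/(3268 + 2622) = (-2942 + (-5 + 2/(5 + 6)))/5890 = (-2942 + (-5 + 2/11))*(1/5890) = (-2942 - 53/11)*(1/5890) = -32415/11*1/5890 = -6483/12958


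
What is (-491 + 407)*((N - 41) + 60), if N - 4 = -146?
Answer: 10332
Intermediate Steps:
N = -142 (N = 4 - 146 = -142)
(-491 + 407)*((N - 41) + 60) = (-491 + 407)*((-142 - 41) + 60) = -84*(-183 + 60) = -84*(-123) = 10332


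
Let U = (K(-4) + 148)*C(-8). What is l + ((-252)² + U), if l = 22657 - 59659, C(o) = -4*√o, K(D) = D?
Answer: 26502 - 1152*I*√2 ≈ 26502.0 - 1629.2*I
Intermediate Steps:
U = -1152*I*√2 (U = (-4 + 148)*(-8*I*√2) = 144*(-8*I*√2) = -1152*I*√2 ≈ -1629.2*I)
l = -37002
l + ((-252)² + U) = -37002 + ((-252)² - 1152*I*√2) = -37002 + (63504 - 1152*I*√2) = 26502 - 1152*I*√2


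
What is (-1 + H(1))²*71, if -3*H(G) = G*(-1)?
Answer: 284/9 ≈ 31.556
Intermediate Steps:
H(G) = G/3 (H(G) = -G*(-1)/3 = -(-1)*G/3 = G/3)
(-1 + H(1))²*71 = (-1 + (⅓)*1)²*71 = (-1 + ⅓)²*71 = (-⅔)²*71 = (4/9)*71 = 284/9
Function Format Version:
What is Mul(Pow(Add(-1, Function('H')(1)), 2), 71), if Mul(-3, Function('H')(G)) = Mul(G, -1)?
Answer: Rational(284, 9) ≈ 31.556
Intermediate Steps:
Function('H')(G) = Mul(Rational(1, 3), G) (Function('H')(G) = Mul(Rational(-1, 3), Mul(G, -1)) = Mul(Rational(-1, 3), Mul(-1, G)) = Mul(Rational(1, 3), G))
Mul(Pow(Add(-1, Function('H')(1)), 2), 71) = Mul(Pow(Add(-1, Mul(Rational(1, 3), 1)), 2), 71) = Mul(Pow(Add(-1, Rational(1, 3)), 2), 71) = Mul(Pow(Rational(-2, 3), 2), 71) = Mul(Rational(4, 9), 71) = Rational(284, 9)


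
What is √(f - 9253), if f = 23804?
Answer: √14551 ≈ 120.63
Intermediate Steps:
√(f - 9253) = √(23804 - 9253) = √14551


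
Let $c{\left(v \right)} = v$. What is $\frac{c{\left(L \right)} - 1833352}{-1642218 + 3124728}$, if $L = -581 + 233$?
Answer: $- \frac{183370}{148251} \approx -1.2369$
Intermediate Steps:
$L = -348$
$\frac{c{\left(L \right)} - 1833352}{-1642218 + 3124728} = \frac{-348 - 1833352}{-1642218 + 3124728} = - \frac{1833700}{1482510} = \left(-1833700\right) \frac{1}{1482510} = - \frac{183370}{148251}$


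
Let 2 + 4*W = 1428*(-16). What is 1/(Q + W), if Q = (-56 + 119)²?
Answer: -2/3487 ≈ -0.00057356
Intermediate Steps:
W = -11425/2 (W = -½ + (1428*(-16))/4 = -½ + (¼)*(-22848) = -½ - 5712 = -11425/2 ≈ -5712.5)
Q = 3969 (Q = 63² = 3969)
1/(Q + W) = 1/(3969 - 11425/2) = 1/(-3487/2) = -2/3487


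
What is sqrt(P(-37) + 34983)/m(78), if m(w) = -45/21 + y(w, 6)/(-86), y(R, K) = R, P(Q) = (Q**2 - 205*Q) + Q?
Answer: -1505*sqrt(439)/459 ≈ -68.700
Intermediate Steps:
P(Q) = Q**2 - 204*Q
m(w) = -15/7 - w/86 (m(w) = -45/21 + w/(-86) = -45*1/21 + w*(-1/86) = -15/7 - w/86)
sqrt(P(-37) + 34983)/m(78) = sqrt(-37*(-204 - 37) + 34983)/(-15/7 - 1/86*78) = sqrt(-37*(-241) + 34983)/(-15/7 - 39/43) = sqrt(8917 + 34983)/(-918/301) = sqrt(43900)*(-301/918) = (10*sqrt(439))*(-301/918) = -1505*sqrt(439)/459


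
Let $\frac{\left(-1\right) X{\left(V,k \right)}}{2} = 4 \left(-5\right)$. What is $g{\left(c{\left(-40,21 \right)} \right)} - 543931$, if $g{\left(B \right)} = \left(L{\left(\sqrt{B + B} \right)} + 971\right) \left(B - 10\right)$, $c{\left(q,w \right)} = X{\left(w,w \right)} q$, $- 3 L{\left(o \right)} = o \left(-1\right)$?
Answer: $-2107241 - \frac{64400 i \sqrt{2}}{3} \approx -2.1072 \cdot 10^{6} - 30358.0 i$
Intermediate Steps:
$L{\left(o \right)} = \frac{o}{3}$ ($L{\left(o \right)} = - \frac{o \left(-1\right)}{3} = - \frac{\left(-1\right) o}{3} = \frac{o}{3}$)
$X{\left(V,k \right)} = 40$ ($X{\left(V,k \right)} = - 2 \cdot 4 \left(-5\right) = \left(-2\right) \left(-20\right) = 40$)
$c{\left(q,w \right)} = 40 q$
$g{\left(B \right)} = \left(-10 + B\right) \left(971 + \frac{\sqrt{2} \sqrt{B}}{3}\right)$ ($g{\left(B \right)} = \left(\frac{\sqrt{B + B}}{3} + 971\right) \left(B - 10\right) = \left(\frac{\sqrt{2 B}}{3} + 971\right) \left(-10 + B\right) = \left(\frac{\sqrt{2} \sqrt{B}}{3} + 971\right) \left(-10 + B\right) = \left(971 + \frac{\sqrt{2} \sqrt{B}}{3}\right) \left(-10 + B\right) = \left(-10 + B\right) \left(971 + \frac{\sqrt{2} \sqrt{B}}{3}\right)$)
$g{\left(c{\left(-40,21 \right)} \right)} - 543931 = \left(-9710 + 971 \cdot 40 \left(-40\right) - \frac{10 \sqrt{2} \sqrt{40 \left(-40\right)}}{3} + \frac{\sqrt{2} \left(40 \left(-40\right)\right)^{\frac{3}{2}}}{3}\right) - 543931 = \left(-9710 + 971 \left(-1600\right) - \frac{10 \sqrt{2} \sqrt{-1600}}{3} + \frac{\sqrt{2} \left(-1600\right)^{\frac{3}{2}}}{3}\right) - 543931 = \left(-9710 - 1553600 - \frac{10 \sqrt{2} \cdot 40 i}{3} + \frac{\sqrt{2} \left(- 64000 i\right)}{3}\right) - 543931 = \left(-9710 - 1553600 - \frac{400 i \sqrt{2}}{3} - \frac{64000 i \sqrt{2}}{3}\right) - 543931 = \left(-1563310 - \frac{64400 i \sqrt{2}}{3}\right) - 543931 = -2107241 - \frac{64400 i \sqrt{2}}{3}$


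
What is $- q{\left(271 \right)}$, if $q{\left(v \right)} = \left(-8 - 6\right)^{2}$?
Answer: $-196$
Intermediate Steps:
$q{\left(v \right)} = 196$ ($q{\left(v \right)} = \left(-14\right)^{2} = 196$)
$- q{\left(271 \right)} = \left(-1\right) 196 = -196$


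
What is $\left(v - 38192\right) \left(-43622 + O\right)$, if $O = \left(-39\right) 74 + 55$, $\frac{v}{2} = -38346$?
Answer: $5336706452$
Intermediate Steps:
$v = -76692$ ($v = 2 \left(-38346\right) = -76692$)
$O = -2831$ ($O = -2886 + 55 = -2831$)
$\left(v - 38192\right) \left(-43622 + O\right) = \left(-76692 - 38192\right) \left(-43622 - 2831\right) = \left(-114884\right) \left(-46453\right) = 5336706452$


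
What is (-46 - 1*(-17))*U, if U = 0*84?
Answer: 0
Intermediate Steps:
U = 0
(-46 - 1*(-17))*U = (-46 - 1*(-17))*0 = (-46 + 17)*0 = -29*0 = 0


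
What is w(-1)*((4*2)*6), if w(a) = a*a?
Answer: 48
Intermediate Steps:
w(a) = a²
w(-1)*((4*2)*6) = (-1)²*((4*2)*6) = 1*(8*6) = 1*48 = 48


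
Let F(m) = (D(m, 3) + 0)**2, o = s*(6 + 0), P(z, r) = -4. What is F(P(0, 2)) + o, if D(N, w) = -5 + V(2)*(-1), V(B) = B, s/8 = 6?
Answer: 337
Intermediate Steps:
s = 48 (s = 8*6 = 48)
o = 288 (o = 48*(6 + 0) = 48*6 = 288)
D(N, w) = -7 (D(N, w) = -5 + 2*(-1) = -5 - 2 = -7)
F(m) = 49 (F(m) = (-7 + 0)**2 = (-7)**2 = 49)
F(P(0, 2)) + o = 49 + 288 = 337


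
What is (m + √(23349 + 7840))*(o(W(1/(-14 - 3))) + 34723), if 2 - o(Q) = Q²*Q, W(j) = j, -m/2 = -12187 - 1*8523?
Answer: 7066414614920/4913 + 170603926*√31189/4913 ≈ 1.4444e+9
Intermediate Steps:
m = 41420 (m = -2*(-12187 - 1*8523) = -2*(-12187 - 8523) = -2*(-20710) = 41420)
o(Q) = 2 - Q³ (o(Q) = 2 - Q²*Q = 2 - Q³)
(m + √(23349 + 7840))*(o(W(1/(-14 - 3))) + 34723) = (41420 + √(23349 + 7840))*((2 - (1/(-14 - 3))³) + 34723) = (41420 + √31189)*((2 - (1/(-17))³) + 34723) = (41420 + √31189)*((2 - (-1/17)³) + 34723) = (41420 + √31189)*((2 - 1*(-1/4913)) + 34723) = (41420 + √31189)*((2 + 1/4913) + 34723) = (41420 + √31189)*(9827/4913 + 34723) = (41420 + √31189)*(170603926/4913) = 7066414614920/4913 + 170603926*√31189/4913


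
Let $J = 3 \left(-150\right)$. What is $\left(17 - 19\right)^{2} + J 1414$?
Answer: $-636296$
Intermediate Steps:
$J = -450$
$\left(17 - 19\right)^{2} + J 1414 = \left(17 - 19\right)^{2} - 636300 = \left(-2\right)^{2} - 636300 = 4 - 636300 = -636296$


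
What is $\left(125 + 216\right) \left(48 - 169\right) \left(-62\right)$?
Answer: $2558182$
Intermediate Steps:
$\left(125 + 216\right) \left(48 - 169\right) \left(-62\right) = 341 \left(48 - 169\right) \left(-62\right) = 341 \left(-121\right) \left(-62\right) = \left(-41261\right) \left(-62\right) = 2558182$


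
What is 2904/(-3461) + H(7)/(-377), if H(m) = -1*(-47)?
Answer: -1257475/1304797 ≈ -0.96373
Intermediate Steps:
H(m) = 47
2904/(-3461) + H(7)/(-377) = 2904/(-3461) + 47/(-377) = 2904*(-1/3461) + 47*(-1/377) = -2904/3461 - 47/377 = -1257475/1304797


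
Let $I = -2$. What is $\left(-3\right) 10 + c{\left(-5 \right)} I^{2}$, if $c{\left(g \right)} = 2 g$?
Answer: $-70$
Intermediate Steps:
$\left(-3\right) 10 + c{\left(-5 \right)} I^{2} = \left(-3\right) 10 + 2 \left(-5\right) \left(-2\right)^{2} = -30 - 40 = -70$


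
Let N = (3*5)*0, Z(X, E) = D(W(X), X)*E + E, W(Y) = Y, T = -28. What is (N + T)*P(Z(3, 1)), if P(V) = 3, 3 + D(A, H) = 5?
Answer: -84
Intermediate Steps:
D(A, H) = 2 (D(A, H) = -3 + 5 = 2)
Z(X, E) = 3*E (Z(X, E) = 2*E + E = 3*E)
N = 0 (N = 15*0 = 0)
(N + T)*P(Z(3, 1)) = (0 - 28)*3 = -28*3 = -84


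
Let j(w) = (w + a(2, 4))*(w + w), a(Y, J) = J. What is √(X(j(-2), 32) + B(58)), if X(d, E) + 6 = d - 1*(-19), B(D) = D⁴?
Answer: 21*√25661 ≈ 3364.0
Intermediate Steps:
j(w) = 2*w*(4 + w) (j(w) = (w + 4)*(w + w) = (4 + w)*(2*w) = 2*w*(4 + w))
X(d, E) = 13 + d (X(d, E) = -6 + (d - 1*(-19)) = -6 + (d + 19) = -6 + (19 + d) = 13 + d)
√(X(j(-2), 32) + B(58)) = √((13 + 2*(-2)*(4 - 2)) + 58⁴) = √((13 + 2*(-2)*2) + 11316496) = √((13 - 8) + 11316496) = √(5 + 11316496) = √11316501 = 21*√25661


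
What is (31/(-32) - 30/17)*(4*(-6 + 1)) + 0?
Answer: 7435/136 ≈ 54.669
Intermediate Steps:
(31/(-32) - 30/17)*(4*(-6 + 1)) + 0 = (31*(-1/32) - 30*1/17)*(4*(-5)) + 0 = (-31/32 - 30/17)*(-20) + 0 = -1487/544*(-20) + 0 = 7435/136 + 0 = 7435/136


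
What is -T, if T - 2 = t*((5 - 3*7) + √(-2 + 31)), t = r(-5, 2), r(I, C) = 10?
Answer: 158 - 10*√29 ≈ 104.15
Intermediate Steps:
t = 10
T = -158 + 10*√29 (T = 2 + 10*((5 - 3*7) + √(-2 + 31)) = 2 + 10*((5 - 21) + √29) = 2 + 10*(-16 + √29) = 2 + (-160 + 10*√29) = -158 + 10*√29 ≈ -104.15)
-T = -(-158 + 10*√29) = 158 - 10*√29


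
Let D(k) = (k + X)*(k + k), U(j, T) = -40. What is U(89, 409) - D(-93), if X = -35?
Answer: -23848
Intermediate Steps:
D(k) = 2*k*(-35 + k) (D(k) = (k - 35)*(k + k) = (-35 + k)*(2*k) = 2*k*(-35 + k))
U(89, 409) - D(-93) = -40 - 2*(-93)*(-35 - 93) = -40 - 2*(-93)*(-128) = -40 - 1*23808 = -40 - 23808 = -23848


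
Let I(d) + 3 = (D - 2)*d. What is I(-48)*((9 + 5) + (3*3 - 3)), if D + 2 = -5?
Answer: 8580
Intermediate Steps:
D = -7 (D = -2 - 5 = -7)
I(d) = -3 - 9*d (I(d) = -3 + (-7 - 2)*d = -3 - 9*d)
I(-48)*((9 + 5) + (3*3 - 3)) = (-3 - 9*(-48))*((9 + 5) + (3*3 - 3)) = (-3 + 432)*(14 + (9 - 3)) = 429*(14 + 6) = 429*20 = 8580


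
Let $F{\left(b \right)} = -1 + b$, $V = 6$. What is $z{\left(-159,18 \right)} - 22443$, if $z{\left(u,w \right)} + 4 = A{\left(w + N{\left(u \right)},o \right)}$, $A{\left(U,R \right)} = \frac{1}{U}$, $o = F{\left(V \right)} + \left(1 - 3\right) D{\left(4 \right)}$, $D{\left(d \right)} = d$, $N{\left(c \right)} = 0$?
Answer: $- \frac{404045}{18} \approx -22447.0$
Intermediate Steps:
$o = -3$ ($o = \left(-1 + 6\right) + \left(1 - 3\right) 4 = 5 - 8 = -3$)
$z{\left(u,w \right)} = -4 + \frac{1}{w}$ ($z{\left(u,w \right)} = -4 + \frac{1}{w + 0} = -4 + \frac{1}{w}$)
$z{\left(-159,18 \right)} - 22443 = \left(-4 + \frac{1}{18}\right) - 22443 = - \frac{71}{18} - 22443 = - \frac{404045}{18}$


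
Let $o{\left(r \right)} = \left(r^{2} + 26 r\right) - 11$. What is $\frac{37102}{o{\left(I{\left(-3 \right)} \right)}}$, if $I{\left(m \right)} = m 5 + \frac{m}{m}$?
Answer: $- \frac{37102}{179} \approx -207.27$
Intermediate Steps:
$I{\left(m \right)} = 1 + 5 m$ ($I{\left(m \right)} = 5 m + 1 = 1 + 5 m$)
$o{\left(r \right)} = -11 + r^{2} + 26 r$
$\frac{37102}{o{\left(I{\left(-3 \right)} \right)}} = \frac{37102}{-11 + \left(1 + 5 \left(-3\right)\right)^{2} + 26 \left(1 + 5 \left(-3\right)\right)} = \frac{37102}{-11 + \left(1 - 15\right)^{2} + 26 \left(1 - 15\right)} = \frac{37102}{-11 + \left(-14\right)^{2} + 26 \left(-14\right)} = \frac{37102}{-11 + 196 - 364} = \frac{37102}{-179} = 37102 \left(- \frac{1}{179}\right) = - \frac{37102}{179}$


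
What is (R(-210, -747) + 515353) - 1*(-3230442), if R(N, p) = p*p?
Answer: 4303804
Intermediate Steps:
R(N, p) = p²
(R(-210, -747) + 515353) - 1*(-3230442) = ((-747)² + 515353) - 1*(-3230442) = (558009 + 515353) + 3230442 = 1073362 + 3230442 = 4303804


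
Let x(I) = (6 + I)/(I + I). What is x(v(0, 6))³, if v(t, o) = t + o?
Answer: 1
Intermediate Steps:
v(t, o) = o + t
x(I) = (6 + I)/(2*I) (x(I) = (6 + I)/((2*I)) = (6 + I)*(1/(2*I)) = (6 + I)/(2*I))
x(v(0, 6))³ = ((6 + (6 + 0))/(2*(6 + 0)))³ = ((½)*(6 + 6)/6)³ = ((½)*(⅙)*12)³ = 1³ = 1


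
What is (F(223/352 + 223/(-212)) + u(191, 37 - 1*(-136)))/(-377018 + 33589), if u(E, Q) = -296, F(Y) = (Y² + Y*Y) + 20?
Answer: 47969476343/59764602563072 ≈ 0.00080264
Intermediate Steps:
F(Y) = 20 + 2*Y² (F(Y) = (Y² + Y²) + 20 = 2*Y² + 20 = 20 + 2*Y²)
(F(223/352 + 223/(-212)) + u(191, 37 - 1*(-136)))/(-377018 + 33589) = ((20 + 2*(223/352 + 223/(-212))²) - 296)/(-377018 + 33589) = ((20 + 2*(223*(1/352) + 223*(-1/212))²) - 296)/(-343429) = ((20 + 2*(223/352 - 223/212)²) - 296)*(-1/343429) = ((20 + 2*(-7805/18656)²) - 296)*(-1/343429) = ((20 + 2*(60918025/348046336)) - 296)*(-1/343429) = ((20 + 60918025/174023168) - 296)*(-1/343429) = (3541381385/174023168 - 296)*(-1/343429) = -47969476343/174023168*(-1/343429) = 47969476343/59764602563072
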